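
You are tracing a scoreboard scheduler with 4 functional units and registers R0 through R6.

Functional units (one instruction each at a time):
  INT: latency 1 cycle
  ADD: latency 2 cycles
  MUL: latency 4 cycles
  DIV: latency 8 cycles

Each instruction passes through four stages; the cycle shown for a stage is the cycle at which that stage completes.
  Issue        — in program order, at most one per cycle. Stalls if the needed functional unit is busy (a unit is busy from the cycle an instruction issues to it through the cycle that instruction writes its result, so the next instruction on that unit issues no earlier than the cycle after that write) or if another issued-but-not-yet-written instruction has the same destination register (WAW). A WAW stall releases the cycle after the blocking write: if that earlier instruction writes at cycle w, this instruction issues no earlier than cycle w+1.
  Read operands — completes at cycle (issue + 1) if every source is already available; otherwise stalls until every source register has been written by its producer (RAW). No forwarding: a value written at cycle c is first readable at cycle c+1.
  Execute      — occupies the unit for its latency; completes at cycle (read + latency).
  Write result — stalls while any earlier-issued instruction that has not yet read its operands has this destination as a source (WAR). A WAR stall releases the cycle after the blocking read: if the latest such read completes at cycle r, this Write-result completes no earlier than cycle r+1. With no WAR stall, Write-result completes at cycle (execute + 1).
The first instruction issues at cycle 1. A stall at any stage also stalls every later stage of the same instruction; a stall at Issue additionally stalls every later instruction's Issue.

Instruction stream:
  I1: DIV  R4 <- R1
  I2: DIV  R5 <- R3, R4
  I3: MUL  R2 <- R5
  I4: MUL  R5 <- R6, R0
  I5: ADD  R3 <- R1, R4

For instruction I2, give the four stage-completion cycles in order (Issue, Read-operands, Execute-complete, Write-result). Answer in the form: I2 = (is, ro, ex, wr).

I2 = (12, 13, 21, 22)

I1: IS=1 RO=2 EX=10 WR=11
I2: IS=12 RO=13 EX=21 WR=22  [struct: DIV busy until I1 writes@11]
I3: IS=13 RO=23 EX=27 WR=28  [RAW R5: wait I2 write@22]
I4: IS=29 RO=30 EX=34 WR=35  [struct: MUL busy until I3 writes@28]
I5: IS=30 RO=31 EX=33 WR=34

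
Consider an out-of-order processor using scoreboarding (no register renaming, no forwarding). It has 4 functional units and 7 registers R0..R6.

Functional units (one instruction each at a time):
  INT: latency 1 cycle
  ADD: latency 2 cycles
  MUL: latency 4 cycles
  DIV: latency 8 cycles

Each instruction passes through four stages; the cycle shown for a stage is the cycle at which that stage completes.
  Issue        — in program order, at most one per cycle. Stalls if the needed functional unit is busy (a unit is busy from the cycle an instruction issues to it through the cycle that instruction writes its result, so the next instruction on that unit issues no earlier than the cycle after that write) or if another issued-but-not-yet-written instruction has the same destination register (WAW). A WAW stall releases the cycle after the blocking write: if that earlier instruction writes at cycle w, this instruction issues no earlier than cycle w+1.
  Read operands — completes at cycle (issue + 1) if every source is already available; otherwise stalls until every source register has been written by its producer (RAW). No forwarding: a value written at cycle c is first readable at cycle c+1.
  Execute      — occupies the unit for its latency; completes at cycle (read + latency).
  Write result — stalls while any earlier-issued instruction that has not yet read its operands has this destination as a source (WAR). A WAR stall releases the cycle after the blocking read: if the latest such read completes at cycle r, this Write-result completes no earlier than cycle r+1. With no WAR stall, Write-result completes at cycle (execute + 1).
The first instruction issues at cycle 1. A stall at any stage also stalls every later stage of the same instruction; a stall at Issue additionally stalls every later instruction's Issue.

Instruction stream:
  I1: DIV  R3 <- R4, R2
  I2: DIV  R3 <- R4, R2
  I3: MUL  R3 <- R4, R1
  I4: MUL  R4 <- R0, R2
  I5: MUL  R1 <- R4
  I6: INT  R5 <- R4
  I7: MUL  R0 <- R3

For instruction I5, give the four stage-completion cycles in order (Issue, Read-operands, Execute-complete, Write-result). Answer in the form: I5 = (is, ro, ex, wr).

t=1  issue I1 (DIV)
t=2  I1 read-ops
t=10  I1 finished on DIV
t=11  I1→R3
t=12  issue I2 (DIV)
t=13  I2 read-ops
t=21  I2 finished on DIV
t=22  I2→R3
t=23  issue I3 (MUL)
t=24  I3 read-ops
t=28  I3 finished on MUL
t=29  I3→R3
t=30  issue I4 (MUL)
t=31  I4 read-ops
t=35  I4 finished on MUL
t=36  I4→R4
t=37  issue I5 (MUL)
t=38  I5 read-ops · issue I6 (INT)
t=39  I6 read-ops
t=40  I6 finished on INT
t=41  I6→R5
t=42  I5 finished on MUL
t=43  I5→R1
t=44  issue I7 (MUL)
t=45  I7 read-ops
t=49  I7 finished on MUL
t=50  I7→R0

I5 = (37, 38, 42, 43)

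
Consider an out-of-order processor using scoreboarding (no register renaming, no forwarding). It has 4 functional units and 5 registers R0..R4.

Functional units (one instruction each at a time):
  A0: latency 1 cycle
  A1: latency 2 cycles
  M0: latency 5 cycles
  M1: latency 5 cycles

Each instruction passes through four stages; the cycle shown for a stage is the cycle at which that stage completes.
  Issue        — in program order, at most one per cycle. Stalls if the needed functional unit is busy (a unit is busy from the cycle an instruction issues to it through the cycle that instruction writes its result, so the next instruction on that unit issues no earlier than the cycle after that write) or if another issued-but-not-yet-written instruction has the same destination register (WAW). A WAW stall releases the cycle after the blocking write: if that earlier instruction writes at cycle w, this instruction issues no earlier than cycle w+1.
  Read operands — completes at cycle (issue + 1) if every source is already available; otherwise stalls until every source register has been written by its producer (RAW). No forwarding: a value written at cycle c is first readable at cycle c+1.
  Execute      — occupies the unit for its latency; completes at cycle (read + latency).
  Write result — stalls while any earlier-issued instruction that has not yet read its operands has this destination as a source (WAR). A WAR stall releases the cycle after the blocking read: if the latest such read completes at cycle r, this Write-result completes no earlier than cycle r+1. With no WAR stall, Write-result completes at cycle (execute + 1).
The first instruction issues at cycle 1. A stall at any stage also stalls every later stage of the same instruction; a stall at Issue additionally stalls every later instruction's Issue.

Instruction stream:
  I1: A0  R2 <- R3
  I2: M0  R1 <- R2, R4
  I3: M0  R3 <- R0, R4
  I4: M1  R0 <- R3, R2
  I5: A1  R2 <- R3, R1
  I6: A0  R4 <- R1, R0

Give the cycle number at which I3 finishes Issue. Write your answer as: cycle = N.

cycle = 12

I1 -> (1, 2, 3, 4)
I2 -> (2, 5, 10, 11)  // RAW R2: wait I1 write@4
I3 -> (12, 13, 18, 19)  // struct: M0 busy until I2 writes@11
I4 -> (13, 20, 25, 26)  // RAW R3: wait I3 write@19
I5 -> (14, 20, 22, 23)  // RAW R3: wait I3 write@19
I6 -> (15, 27, 28, 29)  // RAW R0: wait I4 write@26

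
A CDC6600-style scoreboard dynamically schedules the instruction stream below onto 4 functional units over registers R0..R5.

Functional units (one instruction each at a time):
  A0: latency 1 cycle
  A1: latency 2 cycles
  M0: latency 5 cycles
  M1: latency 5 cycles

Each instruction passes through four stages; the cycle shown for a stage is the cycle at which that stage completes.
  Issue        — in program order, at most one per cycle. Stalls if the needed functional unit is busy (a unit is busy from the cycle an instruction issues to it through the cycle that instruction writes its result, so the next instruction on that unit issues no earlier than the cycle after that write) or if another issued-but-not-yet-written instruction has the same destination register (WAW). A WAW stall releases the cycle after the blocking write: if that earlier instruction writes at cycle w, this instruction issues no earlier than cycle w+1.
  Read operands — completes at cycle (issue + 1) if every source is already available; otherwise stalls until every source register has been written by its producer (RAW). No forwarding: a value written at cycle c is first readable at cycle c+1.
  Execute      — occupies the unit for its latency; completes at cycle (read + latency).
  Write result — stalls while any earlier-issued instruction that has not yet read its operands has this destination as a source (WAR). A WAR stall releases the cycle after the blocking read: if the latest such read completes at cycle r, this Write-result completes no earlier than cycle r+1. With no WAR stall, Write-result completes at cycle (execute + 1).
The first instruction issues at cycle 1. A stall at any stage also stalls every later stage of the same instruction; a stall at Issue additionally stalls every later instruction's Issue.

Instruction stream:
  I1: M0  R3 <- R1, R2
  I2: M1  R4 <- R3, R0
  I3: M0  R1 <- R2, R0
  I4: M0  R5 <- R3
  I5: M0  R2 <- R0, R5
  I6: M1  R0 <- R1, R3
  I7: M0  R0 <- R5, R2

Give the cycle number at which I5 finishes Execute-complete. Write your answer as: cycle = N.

cycle 1: I1 dispatched to M0
cycle 2: I1 operands ready · I2 dispatched to M1
cycle 7: I1 complete
cycle 8: R3←I1
cycle 9: I2 operands ready · I3 dispatched to M0
cycle 10: I3 operands ready
cycle 14: I2 complete
cycle 15: R4←I2 · I3 complete
cycle 16: R1←I3
cycle 17: I4 dispatched to M0
cycle 18: I4 operands ready
cycle 23: I4 complete
cycle 24: R5←I4
cycle 25: I5 dispatched to M0
cycle 26: I5 operands ready · I6 dispatched to M1
cycle 27: I6 operands ready
cycle 31: I5 complete
cycle 32: R2←I5 · I6 complete
cycle 33: R0←I6
cycle 34: I7 dispatched to M0
cycle 35: I7 operands ready
cycle 40: I7 complete
cycle 41: R0←I7

cycle = 31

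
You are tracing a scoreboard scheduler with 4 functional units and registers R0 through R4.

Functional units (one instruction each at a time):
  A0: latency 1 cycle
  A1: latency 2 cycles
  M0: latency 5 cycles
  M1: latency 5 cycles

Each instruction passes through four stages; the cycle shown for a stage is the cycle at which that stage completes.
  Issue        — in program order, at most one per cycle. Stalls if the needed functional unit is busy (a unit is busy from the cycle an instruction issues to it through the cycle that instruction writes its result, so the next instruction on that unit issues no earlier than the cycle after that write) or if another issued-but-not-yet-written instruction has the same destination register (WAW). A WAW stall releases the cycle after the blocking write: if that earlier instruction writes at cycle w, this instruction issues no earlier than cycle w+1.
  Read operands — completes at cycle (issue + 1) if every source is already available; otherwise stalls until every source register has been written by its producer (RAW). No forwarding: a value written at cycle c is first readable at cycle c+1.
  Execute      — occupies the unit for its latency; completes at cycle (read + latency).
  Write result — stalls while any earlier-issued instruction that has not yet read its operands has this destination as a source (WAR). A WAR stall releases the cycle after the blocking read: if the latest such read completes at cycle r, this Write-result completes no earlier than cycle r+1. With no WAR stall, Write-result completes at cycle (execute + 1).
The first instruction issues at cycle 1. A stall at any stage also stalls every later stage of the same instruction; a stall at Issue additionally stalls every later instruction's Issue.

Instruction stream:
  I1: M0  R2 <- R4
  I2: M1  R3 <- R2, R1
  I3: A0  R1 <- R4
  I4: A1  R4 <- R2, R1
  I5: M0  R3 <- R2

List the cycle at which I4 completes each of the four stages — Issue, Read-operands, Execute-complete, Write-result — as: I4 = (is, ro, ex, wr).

I4 = (4, 11, 13, 14)

[I1] 1/2/7/8
[I2] 2/9/14/15  (RAW R2: wait I1 write@8)
[I3] 3/4/5/10  (WAR R1: wait I2 read@9)
[I4] 4/11/13/14  (RAW R1: wait I3 write@10)
[I5] 16/17/22/23  (WAW R3: wait I2 write@15)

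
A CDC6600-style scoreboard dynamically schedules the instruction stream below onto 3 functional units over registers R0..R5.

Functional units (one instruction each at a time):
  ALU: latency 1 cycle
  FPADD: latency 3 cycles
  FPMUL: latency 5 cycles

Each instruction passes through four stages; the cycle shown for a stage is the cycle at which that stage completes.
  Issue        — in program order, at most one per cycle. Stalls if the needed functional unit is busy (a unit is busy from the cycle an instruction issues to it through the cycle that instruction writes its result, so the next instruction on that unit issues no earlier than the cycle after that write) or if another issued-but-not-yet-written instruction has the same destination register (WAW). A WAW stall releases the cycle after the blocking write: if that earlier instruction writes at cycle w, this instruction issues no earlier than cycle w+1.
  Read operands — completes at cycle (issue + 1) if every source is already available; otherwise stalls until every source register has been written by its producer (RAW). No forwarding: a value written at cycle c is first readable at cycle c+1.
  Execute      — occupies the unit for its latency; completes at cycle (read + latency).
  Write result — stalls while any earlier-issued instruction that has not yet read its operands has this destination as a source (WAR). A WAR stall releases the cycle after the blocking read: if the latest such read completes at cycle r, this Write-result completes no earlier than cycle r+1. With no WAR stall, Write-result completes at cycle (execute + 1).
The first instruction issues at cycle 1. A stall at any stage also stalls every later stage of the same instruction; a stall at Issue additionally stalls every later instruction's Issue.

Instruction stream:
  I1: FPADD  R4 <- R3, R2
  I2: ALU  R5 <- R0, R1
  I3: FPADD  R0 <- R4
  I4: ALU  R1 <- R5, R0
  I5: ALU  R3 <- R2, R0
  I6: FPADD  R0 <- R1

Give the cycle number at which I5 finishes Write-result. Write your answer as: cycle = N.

cycle = 19

c1: issue I1 (FPADD)
c2: I1 read-ops · issue I2 (ALU)
c3: I2 read-ops
c4: I2 finished on ALU
c5: I1 finished on FPADD · I2→R5
c6: I1→R4
c7: issue I3 (FPADD)
c8: I3 read-ops · issue I4 (ALU)
c11: I3 finished on FPADD
c12: I3→R0
c13: I4 read-ops
c14: I4 finished on ALU
c15: I4→R1
c16: issue I5 (ALU)
c17: I5 read-ops · issue I6 (FPADD)
c18: I5 finished on ALU · I6 read-ops
c19: I5→R3
c21: I6 finished on FPADD
c22: I6→R0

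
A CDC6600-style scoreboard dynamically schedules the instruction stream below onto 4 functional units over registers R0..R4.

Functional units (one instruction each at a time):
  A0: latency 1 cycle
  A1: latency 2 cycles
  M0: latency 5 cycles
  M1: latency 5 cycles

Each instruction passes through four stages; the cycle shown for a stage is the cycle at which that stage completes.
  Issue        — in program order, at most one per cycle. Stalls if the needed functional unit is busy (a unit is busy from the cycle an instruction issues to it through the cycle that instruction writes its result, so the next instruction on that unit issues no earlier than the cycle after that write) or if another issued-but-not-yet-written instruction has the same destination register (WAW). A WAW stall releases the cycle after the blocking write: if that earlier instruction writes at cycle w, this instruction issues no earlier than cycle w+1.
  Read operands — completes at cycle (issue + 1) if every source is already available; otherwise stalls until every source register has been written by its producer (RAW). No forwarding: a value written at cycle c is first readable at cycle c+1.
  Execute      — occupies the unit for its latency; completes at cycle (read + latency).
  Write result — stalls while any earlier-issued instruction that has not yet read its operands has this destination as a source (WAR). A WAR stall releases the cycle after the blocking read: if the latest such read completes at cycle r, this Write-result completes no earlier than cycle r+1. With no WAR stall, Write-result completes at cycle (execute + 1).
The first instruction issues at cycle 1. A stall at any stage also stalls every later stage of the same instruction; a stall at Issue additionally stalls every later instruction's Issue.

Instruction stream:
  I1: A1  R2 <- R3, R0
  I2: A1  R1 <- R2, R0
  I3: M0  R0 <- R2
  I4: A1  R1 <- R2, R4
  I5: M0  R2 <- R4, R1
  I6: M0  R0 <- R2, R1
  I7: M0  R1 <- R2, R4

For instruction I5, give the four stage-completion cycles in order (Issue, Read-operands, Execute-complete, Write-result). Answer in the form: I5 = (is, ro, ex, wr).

I5 = (15, 16, 21, 22)

[I1] 1/2/4/5
[I2] 6/7/9/10  (struct: A1 busy until I1 writes@5)
[I3] 7/8/13/14
[I4] 11/12/14/15  (struct: A1 busy until I2 writes@10)
[I5] 15/16/21/22  (struct: M0 busy until I3 writes@14)
[I6] 23/24/29/30  (struct: M0 busy until I5 writes@22)
[I7] 31/32/37/38  (struct: M0 busy until I6 writes@30)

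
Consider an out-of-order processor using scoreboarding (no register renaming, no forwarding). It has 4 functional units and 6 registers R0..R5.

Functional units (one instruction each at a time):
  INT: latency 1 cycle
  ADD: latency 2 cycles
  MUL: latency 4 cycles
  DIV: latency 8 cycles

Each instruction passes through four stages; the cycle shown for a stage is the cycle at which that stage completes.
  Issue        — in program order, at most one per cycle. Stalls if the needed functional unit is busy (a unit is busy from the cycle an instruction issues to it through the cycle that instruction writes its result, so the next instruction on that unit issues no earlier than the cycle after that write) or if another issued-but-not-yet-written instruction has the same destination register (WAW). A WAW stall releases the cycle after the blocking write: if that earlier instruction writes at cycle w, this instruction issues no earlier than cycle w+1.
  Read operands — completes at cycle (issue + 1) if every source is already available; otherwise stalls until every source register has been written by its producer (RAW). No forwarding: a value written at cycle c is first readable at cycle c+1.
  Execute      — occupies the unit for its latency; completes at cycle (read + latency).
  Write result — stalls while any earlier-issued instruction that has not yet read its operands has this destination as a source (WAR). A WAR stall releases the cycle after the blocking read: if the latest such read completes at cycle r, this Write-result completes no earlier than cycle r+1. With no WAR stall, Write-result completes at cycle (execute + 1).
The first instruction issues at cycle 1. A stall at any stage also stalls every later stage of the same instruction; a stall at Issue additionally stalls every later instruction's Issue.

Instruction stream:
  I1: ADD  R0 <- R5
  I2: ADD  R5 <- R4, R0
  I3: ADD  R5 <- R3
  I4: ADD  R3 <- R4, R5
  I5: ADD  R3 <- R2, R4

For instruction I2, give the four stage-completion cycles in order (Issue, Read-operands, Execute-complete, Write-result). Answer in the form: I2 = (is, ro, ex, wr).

I2 = (6, 7, 9, 10)

  I1 | 1 | 2 | 4 | 5
  I2 | 6 | 7 | 9 | 10   struct: ADD busy until I1 writes@5
  I3 | 11 | 12 | 14 | 15   struct: ADD busy until I2 writes@10
  I4 | 16 | 17 | 19 | 20   struct: ADD busy until I3 writes@15
  I5 | 21 | 22 | 24 | 25   struct: ADD busy until I4 writes@20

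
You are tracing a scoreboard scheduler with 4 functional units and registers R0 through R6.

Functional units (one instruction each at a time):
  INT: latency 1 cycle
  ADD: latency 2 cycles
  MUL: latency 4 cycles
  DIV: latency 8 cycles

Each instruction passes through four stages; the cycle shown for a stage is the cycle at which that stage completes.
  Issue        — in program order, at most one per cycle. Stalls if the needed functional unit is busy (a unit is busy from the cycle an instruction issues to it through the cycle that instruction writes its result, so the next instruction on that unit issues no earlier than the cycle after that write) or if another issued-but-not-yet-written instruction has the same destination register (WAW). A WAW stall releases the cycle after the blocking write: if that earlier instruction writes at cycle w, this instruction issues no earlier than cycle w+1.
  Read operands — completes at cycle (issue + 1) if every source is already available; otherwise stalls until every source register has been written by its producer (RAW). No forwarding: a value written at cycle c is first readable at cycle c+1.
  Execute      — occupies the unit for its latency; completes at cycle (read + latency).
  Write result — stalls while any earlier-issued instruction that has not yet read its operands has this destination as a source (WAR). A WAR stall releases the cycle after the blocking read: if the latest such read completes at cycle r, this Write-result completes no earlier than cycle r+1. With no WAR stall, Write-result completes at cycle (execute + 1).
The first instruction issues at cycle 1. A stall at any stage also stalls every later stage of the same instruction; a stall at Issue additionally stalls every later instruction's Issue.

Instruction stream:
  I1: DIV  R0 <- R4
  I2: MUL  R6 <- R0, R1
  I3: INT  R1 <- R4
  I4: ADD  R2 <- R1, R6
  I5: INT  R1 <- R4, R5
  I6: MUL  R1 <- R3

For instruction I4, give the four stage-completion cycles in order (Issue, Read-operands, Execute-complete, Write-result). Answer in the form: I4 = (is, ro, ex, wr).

[I1] 1/2/10/11
[I2] 2/12/16/17  (RAW R0: wait I1 write@11)
[I3] 3/4/5/13  (WAR R1: wait I2 read@12)
[I4] 4/18/20/21  (RAW R6: wait I2 write@17)
[I5] 14/15/16/19  (struct: INT busy until I3 writes@13; WAR R1: wait I4 read@18)
[I6] 20/21/25/26  (WAW R1: wait I5 write@19)

I4 = (4, 18, 20, 21)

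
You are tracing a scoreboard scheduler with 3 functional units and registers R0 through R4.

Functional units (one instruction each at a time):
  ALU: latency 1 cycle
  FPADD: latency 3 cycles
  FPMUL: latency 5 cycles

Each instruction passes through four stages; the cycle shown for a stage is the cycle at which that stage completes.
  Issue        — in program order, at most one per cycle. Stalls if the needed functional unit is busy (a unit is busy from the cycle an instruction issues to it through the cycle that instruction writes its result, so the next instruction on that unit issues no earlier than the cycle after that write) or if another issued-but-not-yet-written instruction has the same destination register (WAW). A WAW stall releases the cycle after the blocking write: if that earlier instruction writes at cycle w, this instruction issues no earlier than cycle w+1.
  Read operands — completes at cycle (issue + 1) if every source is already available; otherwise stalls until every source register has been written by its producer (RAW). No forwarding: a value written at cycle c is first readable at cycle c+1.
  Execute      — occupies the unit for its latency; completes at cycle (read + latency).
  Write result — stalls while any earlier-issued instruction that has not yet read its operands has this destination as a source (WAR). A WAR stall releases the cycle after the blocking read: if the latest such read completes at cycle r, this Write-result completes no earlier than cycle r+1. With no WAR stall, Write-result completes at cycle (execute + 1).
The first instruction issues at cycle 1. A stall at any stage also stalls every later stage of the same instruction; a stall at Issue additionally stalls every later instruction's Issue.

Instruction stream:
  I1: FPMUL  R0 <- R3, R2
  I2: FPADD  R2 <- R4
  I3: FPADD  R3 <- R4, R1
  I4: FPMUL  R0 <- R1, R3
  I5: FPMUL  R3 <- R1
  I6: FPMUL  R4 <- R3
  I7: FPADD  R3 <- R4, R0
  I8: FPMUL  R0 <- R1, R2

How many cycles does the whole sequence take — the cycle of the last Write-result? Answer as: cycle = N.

cycle = 44

[1] I1 issues→FPMUL
[2] I1 reads · I2 issues→FPADD
[3] I2 reads
[6] I2 exec-done
[7] I1 exec-done · I2 writes R2
[8] I1 writes R0 · I3 issues→FPADD
[9] I3 reads · I4 issues→FPMUL
[12] I3 exec-done
[13] I3 writes R3
[14] I4 reads
[19] I4 exec-done
[20] I4 writes R0
[21] I5 issues→FPMUL
[22] I5 reads
[27] I5 exec-done
[28] I5 writes R3
[29] I6 issues→FPMUL
[30] I6 reads · I7 issues→FPADD
[35] I6 exec-done
[36] I6 writes R4
[37] I7 reads · I8 issues→FPMUL
[38] I8 reads
[40] I7 exec-done
[41] I7 writes R3
[43] I8 exec-done
[44] I8 writes R0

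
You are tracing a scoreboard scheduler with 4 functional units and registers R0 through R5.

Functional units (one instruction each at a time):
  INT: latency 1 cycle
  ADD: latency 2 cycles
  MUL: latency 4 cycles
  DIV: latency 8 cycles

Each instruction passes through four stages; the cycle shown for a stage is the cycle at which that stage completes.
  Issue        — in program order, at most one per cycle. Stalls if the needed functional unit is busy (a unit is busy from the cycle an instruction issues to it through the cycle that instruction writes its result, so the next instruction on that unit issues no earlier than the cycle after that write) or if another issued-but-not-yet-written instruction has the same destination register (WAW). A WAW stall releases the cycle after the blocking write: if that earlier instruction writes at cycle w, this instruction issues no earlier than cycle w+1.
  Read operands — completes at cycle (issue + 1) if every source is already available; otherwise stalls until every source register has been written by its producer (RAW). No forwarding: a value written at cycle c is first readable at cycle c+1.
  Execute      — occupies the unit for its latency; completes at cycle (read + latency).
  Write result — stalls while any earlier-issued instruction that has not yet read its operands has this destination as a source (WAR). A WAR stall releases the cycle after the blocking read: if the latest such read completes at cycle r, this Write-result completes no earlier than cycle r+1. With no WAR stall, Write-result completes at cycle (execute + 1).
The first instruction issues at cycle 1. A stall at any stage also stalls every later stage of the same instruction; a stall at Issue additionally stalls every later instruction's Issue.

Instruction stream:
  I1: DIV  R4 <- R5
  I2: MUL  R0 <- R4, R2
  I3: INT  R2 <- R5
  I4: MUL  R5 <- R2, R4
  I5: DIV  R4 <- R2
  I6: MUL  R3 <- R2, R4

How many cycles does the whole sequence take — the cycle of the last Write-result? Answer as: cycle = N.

cycle = 35

  I1 | 1 | 2 | 10 | 11
  I2 | 2 | 12 | 16 | 17   RAW R4: wait I1 write@11
  I3 | 3 | 4 | 5 | 13   WAR R2: wait I2 read@12
  I4 | 18 | 19 | 23 | 24   struct: MUL busy until I2 writes@17
  I5 | 19 | 20 | 28 | 29
  I6 | 25 | 30 | 34 | 35   struct: MUL busy until I4 writes@24 · RAW R4: wait I5 write@29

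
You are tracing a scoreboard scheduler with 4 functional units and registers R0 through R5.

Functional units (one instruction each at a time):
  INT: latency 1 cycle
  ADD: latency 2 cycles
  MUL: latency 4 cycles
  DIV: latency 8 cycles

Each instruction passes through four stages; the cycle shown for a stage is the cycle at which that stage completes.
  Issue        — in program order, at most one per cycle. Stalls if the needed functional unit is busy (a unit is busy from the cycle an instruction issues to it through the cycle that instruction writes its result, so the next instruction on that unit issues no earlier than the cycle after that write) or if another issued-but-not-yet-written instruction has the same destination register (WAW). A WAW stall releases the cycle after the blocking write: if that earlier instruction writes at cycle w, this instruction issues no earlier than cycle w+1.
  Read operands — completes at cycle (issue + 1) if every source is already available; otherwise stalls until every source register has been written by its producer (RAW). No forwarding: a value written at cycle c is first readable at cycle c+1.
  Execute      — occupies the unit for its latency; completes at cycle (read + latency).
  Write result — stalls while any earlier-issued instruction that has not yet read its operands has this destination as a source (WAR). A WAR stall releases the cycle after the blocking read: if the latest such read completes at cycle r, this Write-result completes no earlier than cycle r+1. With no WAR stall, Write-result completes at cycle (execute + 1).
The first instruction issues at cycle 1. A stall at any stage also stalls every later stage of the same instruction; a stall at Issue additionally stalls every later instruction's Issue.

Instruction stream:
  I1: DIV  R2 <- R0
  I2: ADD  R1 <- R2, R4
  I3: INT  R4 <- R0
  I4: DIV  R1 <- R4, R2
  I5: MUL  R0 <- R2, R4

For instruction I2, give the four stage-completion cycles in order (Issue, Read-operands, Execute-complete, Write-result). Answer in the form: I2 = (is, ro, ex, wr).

I2 = (2, 12, 14, 15)

  I1 | 1 | 2 | 10 | 11
  I2 | 2 | 12 | 14 | 15   RAW R2: wait I1 write@11
  I3 | 3 | 4 | 5 | 13   WAR R4: wait I2 read@12
  I4 | 16 | 17 | 25 | 26   WAW R1: wait I2 write@15
  I5 | 17 | 18 | 22 | 23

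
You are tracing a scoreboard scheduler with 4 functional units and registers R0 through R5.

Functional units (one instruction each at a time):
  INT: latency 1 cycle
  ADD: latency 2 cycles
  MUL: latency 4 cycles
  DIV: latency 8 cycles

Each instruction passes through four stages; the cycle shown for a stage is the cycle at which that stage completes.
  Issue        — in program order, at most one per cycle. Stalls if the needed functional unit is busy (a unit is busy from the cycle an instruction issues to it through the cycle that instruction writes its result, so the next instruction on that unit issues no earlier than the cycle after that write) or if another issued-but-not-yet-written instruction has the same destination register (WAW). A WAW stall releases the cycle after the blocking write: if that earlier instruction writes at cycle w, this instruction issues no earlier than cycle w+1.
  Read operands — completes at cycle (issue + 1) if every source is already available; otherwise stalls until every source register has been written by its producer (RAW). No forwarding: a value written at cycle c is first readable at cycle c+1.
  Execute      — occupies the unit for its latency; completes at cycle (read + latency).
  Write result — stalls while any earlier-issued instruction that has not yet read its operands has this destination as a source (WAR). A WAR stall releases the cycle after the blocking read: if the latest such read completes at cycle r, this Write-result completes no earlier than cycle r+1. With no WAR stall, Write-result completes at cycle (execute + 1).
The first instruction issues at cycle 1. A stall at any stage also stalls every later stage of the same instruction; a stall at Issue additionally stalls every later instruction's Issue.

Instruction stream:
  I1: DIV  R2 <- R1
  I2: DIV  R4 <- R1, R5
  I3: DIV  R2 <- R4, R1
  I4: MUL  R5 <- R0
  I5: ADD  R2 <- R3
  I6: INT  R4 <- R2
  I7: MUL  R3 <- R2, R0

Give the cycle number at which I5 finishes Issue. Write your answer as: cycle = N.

cycle = 34

c1: I1→DIV
c2: I1 RO
c10: I1 EX
c11: I1 WR R2
c12: I2→DIV
c13: I2 RO
c21: I2 EX
c22: I2 WR R4
c23: I3→DIV
c24: I3 RO; I4→MUL
c25: I4 RO
c29: I4 EX
c30: I4 WR R5
c32: I3 EX
c33: I3 WR R2
c34: I5→ADD
c35: I5 RO; I6→INT
c36: I7→MUL
c37: I5 EX
c38: I5 WR R2
c39: I6 RO; I7 RO
c40: I6 EX
c41: I6 WR R4
c43: I7 EX
c44: I7 WR R3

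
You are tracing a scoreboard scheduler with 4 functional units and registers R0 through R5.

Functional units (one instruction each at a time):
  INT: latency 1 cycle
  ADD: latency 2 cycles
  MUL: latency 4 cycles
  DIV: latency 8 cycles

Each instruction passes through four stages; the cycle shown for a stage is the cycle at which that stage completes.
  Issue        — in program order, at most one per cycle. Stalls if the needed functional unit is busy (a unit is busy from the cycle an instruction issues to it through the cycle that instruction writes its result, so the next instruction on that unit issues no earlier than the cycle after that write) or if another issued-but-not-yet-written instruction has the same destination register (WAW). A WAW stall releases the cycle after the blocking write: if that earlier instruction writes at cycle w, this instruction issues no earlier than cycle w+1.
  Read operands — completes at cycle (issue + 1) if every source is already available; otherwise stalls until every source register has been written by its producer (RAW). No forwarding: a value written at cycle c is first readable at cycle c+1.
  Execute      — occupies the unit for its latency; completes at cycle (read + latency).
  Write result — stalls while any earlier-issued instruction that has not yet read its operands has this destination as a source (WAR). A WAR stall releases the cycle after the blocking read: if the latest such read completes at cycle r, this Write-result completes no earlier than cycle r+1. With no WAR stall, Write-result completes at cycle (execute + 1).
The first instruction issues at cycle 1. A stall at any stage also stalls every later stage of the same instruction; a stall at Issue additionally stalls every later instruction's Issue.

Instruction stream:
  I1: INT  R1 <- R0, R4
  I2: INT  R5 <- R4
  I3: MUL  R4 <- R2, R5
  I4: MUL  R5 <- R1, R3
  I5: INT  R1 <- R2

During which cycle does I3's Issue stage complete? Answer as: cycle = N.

[I1] 1/2/3/4
[I2] 5/6/7/8  (struct: INT busy until I1 writes@4)
[I3] 6/9/13/14  (RAW R5: wait I2 write@8)
[I4] 15/16/20/21  (struct: MUL busy until I3 writes@14)
[I5] 16/17/18/19

cycle = 6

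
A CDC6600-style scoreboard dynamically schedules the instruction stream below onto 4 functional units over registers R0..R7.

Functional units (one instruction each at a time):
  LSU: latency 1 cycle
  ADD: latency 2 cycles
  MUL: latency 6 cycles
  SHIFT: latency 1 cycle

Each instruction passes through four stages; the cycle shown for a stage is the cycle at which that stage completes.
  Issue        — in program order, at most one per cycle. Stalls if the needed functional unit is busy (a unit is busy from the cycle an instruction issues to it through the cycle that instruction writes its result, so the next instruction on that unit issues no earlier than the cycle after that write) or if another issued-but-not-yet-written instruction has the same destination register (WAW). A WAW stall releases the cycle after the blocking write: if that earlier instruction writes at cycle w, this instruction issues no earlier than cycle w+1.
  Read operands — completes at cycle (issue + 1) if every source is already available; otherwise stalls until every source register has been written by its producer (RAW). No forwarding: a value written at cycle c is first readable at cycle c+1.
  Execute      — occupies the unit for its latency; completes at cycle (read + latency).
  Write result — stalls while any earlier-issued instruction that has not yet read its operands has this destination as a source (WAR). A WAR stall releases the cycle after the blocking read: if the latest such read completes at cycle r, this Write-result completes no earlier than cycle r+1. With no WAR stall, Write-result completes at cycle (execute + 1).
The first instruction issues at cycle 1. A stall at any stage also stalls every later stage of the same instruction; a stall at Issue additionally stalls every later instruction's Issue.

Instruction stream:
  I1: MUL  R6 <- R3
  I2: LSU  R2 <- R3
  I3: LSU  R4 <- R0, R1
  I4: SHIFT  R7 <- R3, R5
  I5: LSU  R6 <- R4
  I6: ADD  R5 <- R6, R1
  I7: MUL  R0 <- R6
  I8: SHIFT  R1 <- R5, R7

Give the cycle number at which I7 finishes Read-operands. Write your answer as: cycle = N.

cycle = 14

[1] issue I1 (MUL)
[2] I1 read-ops · issue I2 (LSU)
[3] I2 read-ops
[4] I2 finished on LSU
[5] I2→R2
[6] issue I3 (LSU)
[7] I3 read-ops · issue I4 (SHIFT)
[8] I1 finished on MUL · I3 finished on LSU · I4 read-ops
[9] I1→R6 · I3→R4 · I4 finished on SHIFT
[10] I4→R7 · issue I5 (LSU)
[11] I5 read-ops · issue I6 (ADD)
[12] I5 finished on LSU · issue I7 (MUL)
[13] I5→R6 · issue I8 (SHIFT)
[14] I6 read-ops · I7 read-ops
[16] I6 finished on ADD
[17] I6→R5
[18] I8 read-ops
[19] I8 finished on SHIFT
[20] I7 finished on MUL · I8→R1
[21] I7→R0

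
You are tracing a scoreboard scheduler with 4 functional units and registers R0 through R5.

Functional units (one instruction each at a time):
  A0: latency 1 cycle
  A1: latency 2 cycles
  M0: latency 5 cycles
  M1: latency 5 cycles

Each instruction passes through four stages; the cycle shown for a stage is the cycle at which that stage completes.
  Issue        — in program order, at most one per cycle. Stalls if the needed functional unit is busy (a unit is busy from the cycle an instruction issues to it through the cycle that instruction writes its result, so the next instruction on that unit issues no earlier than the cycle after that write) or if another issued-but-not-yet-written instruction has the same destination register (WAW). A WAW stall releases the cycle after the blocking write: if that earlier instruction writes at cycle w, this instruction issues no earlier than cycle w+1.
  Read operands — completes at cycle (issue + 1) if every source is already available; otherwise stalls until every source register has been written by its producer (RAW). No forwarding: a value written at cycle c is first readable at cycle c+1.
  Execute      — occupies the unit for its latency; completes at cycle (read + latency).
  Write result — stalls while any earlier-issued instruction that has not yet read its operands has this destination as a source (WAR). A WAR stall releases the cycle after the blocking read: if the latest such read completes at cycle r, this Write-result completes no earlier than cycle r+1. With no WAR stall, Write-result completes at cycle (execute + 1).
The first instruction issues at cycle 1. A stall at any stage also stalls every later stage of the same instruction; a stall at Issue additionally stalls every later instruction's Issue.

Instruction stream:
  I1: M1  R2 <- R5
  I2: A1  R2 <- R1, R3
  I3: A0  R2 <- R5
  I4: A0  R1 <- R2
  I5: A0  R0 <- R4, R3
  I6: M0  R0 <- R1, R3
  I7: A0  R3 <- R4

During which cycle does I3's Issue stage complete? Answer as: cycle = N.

cycle = 14

cycle 1: I1 dispatched to M1
cycle 2: I1 operands ready
cycle 7: I1 complete
cycle 8: R2←I1
cycle 9: I2 dispatched to A1
cycle 10: I2 operands ready
cycle 12: I2 complete
cycle 13: R2←I2
cycle 14: I3 dispatched to A0
cycle 15: I3 operands ready
cycle 16: I3 complete
cycle 17: R2←I3
cycle 18: I4 dispatched to A0
cycle 19: I4 operands ready
cycle 20: I4 complete
cycle 21: R1←I4
cycle 22: I5 dispatched to A0
cycle 23: I5 operands ready
cycle 24: I5 complete
cycle 25: R0←I5
cycle 26: I6 dispatched to M0
cycle 27: I6 operands ready · I7 dispatched to A0
cycle 28: I7 operands ready
cycle 29: I7 complete
cycle 30: R3←I7
cycle 32: I6 complete
cycle 33: R0←I6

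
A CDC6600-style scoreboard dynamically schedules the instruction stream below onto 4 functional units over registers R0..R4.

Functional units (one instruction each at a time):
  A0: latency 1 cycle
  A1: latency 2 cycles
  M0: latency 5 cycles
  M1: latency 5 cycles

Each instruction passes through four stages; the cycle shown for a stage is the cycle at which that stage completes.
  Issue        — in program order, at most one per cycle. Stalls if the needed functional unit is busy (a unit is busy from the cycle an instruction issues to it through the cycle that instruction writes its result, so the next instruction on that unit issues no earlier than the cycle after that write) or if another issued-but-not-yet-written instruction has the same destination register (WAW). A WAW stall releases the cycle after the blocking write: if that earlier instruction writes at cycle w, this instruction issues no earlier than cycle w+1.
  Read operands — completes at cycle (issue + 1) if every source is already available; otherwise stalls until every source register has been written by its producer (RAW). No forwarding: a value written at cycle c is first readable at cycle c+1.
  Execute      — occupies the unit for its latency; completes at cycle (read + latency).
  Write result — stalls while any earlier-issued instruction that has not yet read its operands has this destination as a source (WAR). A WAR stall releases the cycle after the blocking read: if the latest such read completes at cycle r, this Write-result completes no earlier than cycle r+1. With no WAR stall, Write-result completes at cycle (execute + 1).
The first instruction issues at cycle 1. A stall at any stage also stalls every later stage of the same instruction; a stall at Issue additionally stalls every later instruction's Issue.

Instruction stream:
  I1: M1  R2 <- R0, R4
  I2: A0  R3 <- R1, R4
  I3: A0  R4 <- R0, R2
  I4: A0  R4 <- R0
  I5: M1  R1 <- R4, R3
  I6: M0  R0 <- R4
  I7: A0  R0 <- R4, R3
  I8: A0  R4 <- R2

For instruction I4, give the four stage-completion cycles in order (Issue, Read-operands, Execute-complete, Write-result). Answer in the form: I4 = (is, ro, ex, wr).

I4 = (12, 13, 14, 15)

I1 -> (1, 2, 7, 8)
I2 -> (2, 3, 4, 5)
I3 -> (6, 9, 10, 11)  // struct: A0 busy until I2 writes@5, RAW R2: wait I1 write@8
I4 -> (12, 13, 14, 15)  // struct: A0 busy until I3 writes@11
I5 -> (13, 16, 21, 22)  // RAW R4: wait I4 write@15
I6 -> (14, 16, 21, 22)  // RAW R4: wait I4 write@15
I7 -> (23, 24, 25, 26)  // WAW R0: wait I6 write@22
I8 -> (27, 28, 29, 30)  // struct: A0 busy until I7 writes@26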